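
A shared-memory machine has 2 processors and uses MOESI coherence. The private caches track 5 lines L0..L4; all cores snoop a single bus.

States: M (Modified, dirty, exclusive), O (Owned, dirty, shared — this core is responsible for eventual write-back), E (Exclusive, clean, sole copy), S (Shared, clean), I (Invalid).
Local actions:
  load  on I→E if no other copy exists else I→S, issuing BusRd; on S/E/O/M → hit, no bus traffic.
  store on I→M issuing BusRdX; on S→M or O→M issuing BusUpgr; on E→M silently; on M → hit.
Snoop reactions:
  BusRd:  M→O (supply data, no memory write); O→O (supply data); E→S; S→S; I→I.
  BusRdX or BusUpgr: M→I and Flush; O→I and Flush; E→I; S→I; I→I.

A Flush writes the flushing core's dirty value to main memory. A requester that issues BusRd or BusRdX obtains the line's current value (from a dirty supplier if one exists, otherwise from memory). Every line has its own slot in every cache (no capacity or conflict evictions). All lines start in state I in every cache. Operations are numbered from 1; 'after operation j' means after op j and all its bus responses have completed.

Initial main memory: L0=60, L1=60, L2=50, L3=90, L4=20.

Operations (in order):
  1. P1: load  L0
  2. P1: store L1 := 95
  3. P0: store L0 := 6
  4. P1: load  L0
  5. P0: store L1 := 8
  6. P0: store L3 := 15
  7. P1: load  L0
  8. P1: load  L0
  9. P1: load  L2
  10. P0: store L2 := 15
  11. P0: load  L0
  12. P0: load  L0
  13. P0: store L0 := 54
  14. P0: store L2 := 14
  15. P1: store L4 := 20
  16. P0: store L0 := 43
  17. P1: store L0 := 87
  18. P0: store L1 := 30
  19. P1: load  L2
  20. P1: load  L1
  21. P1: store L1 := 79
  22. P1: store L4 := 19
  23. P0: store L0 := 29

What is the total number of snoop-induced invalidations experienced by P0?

step 1: P1: load  L0  ⟶  IE  (L0)  txn=BusRd  M[L0]=60
step 2: P1: store L1 := 95  ⟶  IM  (L1)  txn=BusRdX  M[L1]=60
step 3: P0: store L0 := 6  ⟶  MI  (L0)  txn=BusRdX  M[L0]=60
step 4: P1: load  L0  ⟶  OS  (L0)  txn=BusRd  M[L0]=60
step 5: P0: store L1 := 8  ⟶  MI  (L1)  txn=BusRdX+Flush  M[L1]=95
step 6: P0: store L3 := 15  ⟶  MI  (L3)  txn=BusRdX  M[L3]=90
step 7: P1: load  L0  ⟶  OS  (L0)  txn=∅  M[L0]=60
step 8: P1: load  L0  ⟶  OS  (L0)  txn=∅  M[L0]=60
step 9: P1: load  L2  ⟶  IE  (L2)  txn=BusRd  M[L2]=50
step 10: P0: store L2 := 15  ⟶  MI  (L2)  txn=BusRdX  M[L2]=50
step 11: P0: load  L0  ⟶  OS  (L0)  txn=∅  M[L0]=60
step 12: P0: load  L0  ⟶  OS  (L0)  txn=∅  M[L0]=60
step 13: P0: store L0 := 54  ⟶  MI  (L0)  txn=BusUpgr  M[L0]=60
step 14: P0: store L2 := 14  ⟶  MI  (L2)  txn=∅  M[L2]=50
step 15: P1: store L4 := 20  ⟶  IM  (L4)  txn=BusRdX  M[L4]=20
step 16: P0: store L0 := 43  ⟶  MI  (L0)  txn=∅  M[L0]=60
step 17: P1: store L0 := 87  ⟶  IM  (L0)  txn=BusRdX+Flush  M[L0]=43
step 18: P0: store L1 := 30  ⟶  MI  (L1)  txn=∅  M[L1]=95
step 19: P1: load  L2  ⟶  OS  (L2)  txn=BusRd  M[L2]=50
step 20: P1: load  L1  ⟶  OS  (L1)  txn=BusRd  M[L1]=95
step 21: P1: store L1 := 79  ⟶  IM  (L1)  txn=BusUpgr+Flush  M[L1]=30
step 22: P1: store L4 := 19  ⟶  IM  (L4)  txn=∅  M[L4]=20
step 23: P0: store L0 := 29  ⟶  MI  (L0)  txn=BusRdX+Flush  M[L0]=87

invalidations = 2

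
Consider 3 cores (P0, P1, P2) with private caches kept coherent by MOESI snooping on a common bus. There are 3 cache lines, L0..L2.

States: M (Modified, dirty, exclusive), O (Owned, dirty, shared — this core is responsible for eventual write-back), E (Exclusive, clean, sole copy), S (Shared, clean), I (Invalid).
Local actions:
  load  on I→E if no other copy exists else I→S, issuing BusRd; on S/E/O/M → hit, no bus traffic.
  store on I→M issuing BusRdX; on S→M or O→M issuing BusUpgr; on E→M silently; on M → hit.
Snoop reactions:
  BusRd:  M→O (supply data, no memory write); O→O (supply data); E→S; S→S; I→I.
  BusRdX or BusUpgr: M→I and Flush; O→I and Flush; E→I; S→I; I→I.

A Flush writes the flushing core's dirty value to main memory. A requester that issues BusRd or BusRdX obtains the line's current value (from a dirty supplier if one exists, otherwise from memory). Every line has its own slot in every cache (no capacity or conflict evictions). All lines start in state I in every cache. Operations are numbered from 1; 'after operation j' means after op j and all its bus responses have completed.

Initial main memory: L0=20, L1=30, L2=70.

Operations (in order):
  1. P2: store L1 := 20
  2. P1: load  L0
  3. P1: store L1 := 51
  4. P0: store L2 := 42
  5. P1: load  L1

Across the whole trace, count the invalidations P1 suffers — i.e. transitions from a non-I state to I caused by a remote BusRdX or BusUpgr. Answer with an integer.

invalidations = 0

[1] P2: store L1 := 20 | P0:I, P1:I, P2:M(20) | bus: BusRdX
[2] P1: load  L0 | P0:I, P1:E(20), P2:I | bus: BusRd
[3] P1: store L1 := 51 | P0:I, P1:M(51), P2:I | bus: BusRdX,Flush
[4] P0: store L2 := 42 | P0:M(42), P1:I, P2:I | bus: BusRdX
[5] P1: load  L1 | P0:I, P1:M(51), P2:I | bus: none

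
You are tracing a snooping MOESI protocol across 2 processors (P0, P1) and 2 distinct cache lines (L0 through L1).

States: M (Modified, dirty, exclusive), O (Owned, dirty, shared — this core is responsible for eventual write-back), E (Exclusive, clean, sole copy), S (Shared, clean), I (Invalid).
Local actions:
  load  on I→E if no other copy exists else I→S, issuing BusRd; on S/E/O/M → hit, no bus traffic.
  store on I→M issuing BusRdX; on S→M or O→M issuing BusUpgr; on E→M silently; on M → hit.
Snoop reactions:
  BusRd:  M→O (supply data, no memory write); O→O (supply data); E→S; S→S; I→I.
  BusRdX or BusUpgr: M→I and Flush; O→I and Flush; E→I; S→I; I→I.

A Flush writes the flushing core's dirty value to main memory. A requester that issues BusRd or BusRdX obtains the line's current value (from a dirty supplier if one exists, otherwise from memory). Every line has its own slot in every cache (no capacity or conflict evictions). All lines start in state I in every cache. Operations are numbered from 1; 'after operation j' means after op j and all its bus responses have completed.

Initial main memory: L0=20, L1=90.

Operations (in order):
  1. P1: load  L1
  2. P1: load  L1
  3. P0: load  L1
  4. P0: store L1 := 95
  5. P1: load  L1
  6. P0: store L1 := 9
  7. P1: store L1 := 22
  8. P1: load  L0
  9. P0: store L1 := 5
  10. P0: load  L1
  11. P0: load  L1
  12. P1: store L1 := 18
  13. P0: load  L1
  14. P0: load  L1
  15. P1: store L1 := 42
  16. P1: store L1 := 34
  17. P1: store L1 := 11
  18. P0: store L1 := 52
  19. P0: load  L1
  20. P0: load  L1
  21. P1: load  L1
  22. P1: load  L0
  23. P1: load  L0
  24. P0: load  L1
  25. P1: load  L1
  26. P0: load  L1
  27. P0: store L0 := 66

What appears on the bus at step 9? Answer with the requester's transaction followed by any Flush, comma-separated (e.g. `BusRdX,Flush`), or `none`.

bus = BusRdX,Flush

step 1: P1: load  L1  ⟶  IE  (L1)  txn=BusRd  M[L1]=90
step 2: P1: load  L1  ⟶  IE  (L1)  txn=∅  M[L1]=90
step 3: P0: load  L1  ⟶  SS  (L1)  txn=BusRd  M[L1]=90
step 4: P0: store L1 := 95  ⟶  MI  (L1)  txn=BusUpgr  M[L1]=90
step 5: P1: load  L1  ⟶  OS  (L1)  txn=BusRd  M[L1]=90
step 6: P0: store L1 := 9  ⟶  MI  (L1)  txn=BusUpgr  M[L1]=90
step 7: P1: store L1 := 22  ⟶  IM  (L1)  txn=BusRdX+Flush  M[L1]=9
step 8: P1: load  L0  ⟶  IE  (L0)  txn=BusRd  M[L0]=20
step 9: P0: store L1 := 5  ⟶  MI  (L1)  txn=BusRdX+Flush  M[L1]=22
step 10: P0: load  L1  ⟶  MI  (L1)  txn=∅  M[L1]=22
step 11: P0: load  L1  ⟶  MI  (L1)  txn=∅  M[L1]=22
step 12: P1: store L1 := 18  ⟶  IM  (L1)  txn=BusRdX+Flush  M[L1]=5
step 13: P0: load  L1  ⟶  SO  (L1)  txn=BusRd  M[L1]=5
step 14: P0: load  L1  ⟶  SO  (L1)  txn=∅  M[L1]=5
step 15: P1: store L1 := 42  ⟶  IM  (L1)  txn=BusUpgr  M[L1]=5
step 16: P1: store L1 := 34  ⟶  IM  (L1)  txn=∅  M[L1]=5
step 17: P1: store L1 := 11  ⟶  IM  (L1)  txn=∅  M[L1]=5
step 18: P0: store L1 := 52  ⟶  MI  (L1)  txn=BusRdX+Flush  M[L1]=11
step 19: P0: load  L1  ⟶  MI  (L1)  txn=∅  M[L1]=11
step 20: P0: load  L1  ⟶  MI  (L1)  txn=∅  M[L1]=11
step 21: P1: load  L1  ⟶  OS  (L1)  txn=BusRd  M[L1]=11
step 22: P1: load  L0  ⟶  IE  (L0)  txn=∅  M[L0]=20
step 23: P1: load  L0  ⟶  IE  (L0)  txn=∅  M[L0]=20
step 24: P0: load  L1  ⟶  OS  (L1)  txn=∅  M[L1]=11
step 25: P1: load  L1  ⟶  OS  (L1)  txn=∅  M[L1]=11
step 26: P0: load  L1  ⟶  OS  (L1)  txn=∅  M[L1]=11
step 27: P0: store L0 := 66  ⟶  MI  (L0)  txn=BusRdX  M[L0]=20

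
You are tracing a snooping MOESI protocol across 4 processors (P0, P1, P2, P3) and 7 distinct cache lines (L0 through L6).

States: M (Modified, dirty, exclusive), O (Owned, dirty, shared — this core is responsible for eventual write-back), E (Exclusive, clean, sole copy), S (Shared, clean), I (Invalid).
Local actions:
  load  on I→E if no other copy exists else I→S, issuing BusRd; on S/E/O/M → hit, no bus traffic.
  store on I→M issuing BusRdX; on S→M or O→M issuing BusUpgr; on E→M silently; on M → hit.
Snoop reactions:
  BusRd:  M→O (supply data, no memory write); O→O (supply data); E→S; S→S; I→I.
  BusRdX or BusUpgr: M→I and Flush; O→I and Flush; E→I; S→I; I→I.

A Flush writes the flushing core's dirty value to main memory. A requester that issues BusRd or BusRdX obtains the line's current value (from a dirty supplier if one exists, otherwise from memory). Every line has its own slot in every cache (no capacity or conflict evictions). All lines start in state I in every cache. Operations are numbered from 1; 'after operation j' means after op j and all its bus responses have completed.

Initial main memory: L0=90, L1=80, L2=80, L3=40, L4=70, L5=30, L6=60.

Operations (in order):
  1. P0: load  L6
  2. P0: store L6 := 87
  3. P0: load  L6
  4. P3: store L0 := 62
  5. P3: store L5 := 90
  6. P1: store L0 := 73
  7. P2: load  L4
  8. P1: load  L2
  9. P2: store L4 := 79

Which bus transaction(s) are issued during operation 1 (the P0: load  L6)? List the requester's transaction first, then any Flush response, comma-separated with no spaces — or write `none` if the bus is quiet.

step 1: P0: load  L6  ⟶  EIII  (L6)  txn=BusRd  M[L6]=60
step 2: P0: store L6 := 87  ⟶  MIII  (L6)  txn=∅  M[L6]=60
step 3: P0: load  L6  ⟶  MIII  (L6)  txn=∅  M[L6]=60
step 4: P3: store L0 := 62  ⟶  IIIM  (L0)  txn=BusRdX  M[L0]=90
step 5: P3: store L5 := 90  ⟶  IIIM  (L5)  txn=BusRdX  M[L5]=30
step 6: P1: store L0 := 73  ⟶  IMII  (L0)  txn=BusRdX+Flush  M[L0]=62
step 7: P2: load  L4  ⟶  IIEI  (L4)  txn=BusRd  M[L4]=70
step 8: P1: load  L2  ⟶  IEII  (L2)  txn=BusRd  M[L2]=80
step 9: P2: store L4 := 79  ⟶  IIMI  (L4)  txn=∅  M[L4]=70

bus = BusRd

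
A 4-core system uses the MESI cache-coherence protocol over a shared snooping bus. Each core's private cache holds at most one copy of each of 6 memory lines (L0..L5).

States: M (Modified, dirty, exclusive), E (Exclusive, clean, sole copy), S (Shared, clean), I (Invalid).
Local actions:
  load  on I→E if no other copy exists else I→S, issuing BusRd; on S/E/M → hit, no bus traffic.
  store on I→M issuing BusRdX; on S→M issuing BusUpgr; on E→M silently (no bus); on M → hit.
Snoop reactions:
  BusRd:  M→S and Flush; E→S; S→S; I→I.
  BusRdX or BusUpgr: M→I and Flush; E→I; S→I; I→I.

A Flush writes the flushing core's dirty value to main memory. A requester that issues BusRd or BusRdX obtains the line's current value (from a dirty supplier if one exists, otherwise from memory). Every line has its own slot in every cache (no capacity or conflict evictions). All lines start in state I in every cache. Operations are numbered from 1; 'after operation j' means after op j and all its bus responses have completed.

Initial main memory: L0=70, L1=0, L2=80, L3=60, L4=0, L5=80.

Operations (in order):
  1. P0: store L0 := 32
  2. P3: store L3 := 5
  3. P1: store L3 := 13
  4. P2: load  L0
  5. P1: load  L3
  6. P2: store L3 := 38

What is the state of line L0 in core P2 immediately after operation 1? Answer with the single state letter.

[1] P0: store L0 := 32 | P0:M(32), P1:I, P2:I, P3:I | bus: BusRdX
[2] P3: store L3 := 5 | P0:I, P1:I, P2:I, P3:M(5) | bus: BusRdX
[3] P1: store L3 := 13 | P0:I, P1:M(13), P2:I, P3:I | bus: BusRdX,Flush
[4] P2: load  L0 | P0:S(32), P1:I, P2:S(32), P3:I | bus: BusRd,Flush
[5] P1: load  L3 | P0:I, P1:M(13), P2:I, P3:I | bus: none
[6] P2: store L3 := 38 | P0:I, P1:I, P2:M(38), P3:I | bus: BusRdX,Flush

state = I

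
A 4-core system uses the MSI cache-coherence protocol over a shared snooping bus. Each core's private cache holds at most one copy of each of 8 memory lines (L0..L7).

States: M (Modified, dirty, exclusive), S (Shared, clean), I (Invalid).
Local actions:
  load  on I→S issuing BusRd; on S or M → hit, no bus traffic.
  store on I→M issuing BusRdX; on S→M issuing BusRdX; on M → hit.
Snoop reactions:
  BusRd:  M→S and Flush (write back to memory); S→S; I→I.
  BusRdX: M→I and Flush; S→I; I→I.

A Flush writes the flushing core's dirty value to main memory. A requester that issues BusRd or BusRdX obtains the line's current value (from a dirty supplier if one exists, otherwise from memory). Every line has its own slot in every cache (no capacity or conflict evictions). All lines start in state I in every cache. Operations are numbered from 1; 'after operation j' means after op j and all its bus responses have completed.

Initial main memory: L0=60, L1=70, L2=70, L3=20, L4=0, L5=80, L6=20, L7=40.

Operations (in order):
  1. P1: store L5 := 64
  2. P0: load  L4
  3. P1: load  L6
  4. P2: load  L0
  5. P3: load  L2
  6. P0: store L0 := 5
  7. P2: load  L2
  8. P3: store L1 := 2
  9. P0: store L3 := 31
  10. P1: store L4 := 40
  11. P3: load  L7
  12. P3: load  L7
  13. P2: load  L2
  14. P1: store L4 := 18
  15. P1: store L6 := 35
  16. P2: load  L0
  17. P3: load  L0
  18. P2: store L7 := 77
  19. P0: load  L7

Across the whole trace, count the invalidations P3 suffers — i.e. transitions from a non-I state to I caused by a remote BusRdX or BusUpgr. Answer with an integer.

invalidations = 1

1. P1: store L5 := 64  bus=[BusRdX]  L5: P0=I P1=M P2=I P3=I  mem[L5]=80
2. P0: load  L4  bus=[BusRd]  L4: P0=S P1=I P2=I P3=I  mem[L4]=0
3. P1: load  L6  bus=[BusRd]  L6: P0=I P1=S P2=I P3=I  mem[L6]=20
4. P2: load  L0  bus=[BusRd]  L0: P0=I P1=I P2=S P3=I  mem[L0]=60
5. P3: load  L2  bus=[BusRd]  L2: P0=I P1=I P2=I P3=S  mem[L2]=70
6. P0: store L0 := 5  bus=[BusRdX]  L0: P0=M P1=I P2=I P3=I  mem[L0]=60
7. P2: load  L2  bus=[BusRd]  L2: P0=I P1=I P2=S P3=S  mem[L2]=70
8. P3: store L1 := 2  bus=[BusRdX]  L1: P0=I P1=I P2=I P3=M  mem[L1]=70
9. P0: store L3 := 31  bus=[BusRdX]  L3: P0=M P1=I P2=I P3=I  mem[L3]=20
10. P1: store L4 := 40  bus=[BusRdX]  L4: P0=I P1=M P2=I P3=I  mem[L4]=0
11. P3: load  L7  bus=[BusRd]  L7: P0=I P1=I P2=I P3=S  mem[L7]=40
12. P3: load  L7  bus=[-]  L7: P0=I P1=I P2=I P3=S  mem[L7]=40
13. P2: load  L2  bus=[-]  L2: P0=I P1=I P2=S P3=S  mem[L2]=70
14. P1: store L4 := 18  bus=[-]  L4: P0=I P1=M P2=I P3=I  mem[L4]=0
15. P1: store L6 := 35  bus=[BusRdX]  L6: P0=I P1=M P2=I P3=I  mem[L6]=20
16. P2: load  L0  bus=[BusRd,Flush]  L0: P0=S P1=I P2=S P3=I  mem[L0]=5
17. P3: load  L0  bus=[BusRd]  L0: P0=S P1=I P2=S P3=S  mem[L0]=5
18. P2: store L7 := 77  bus=[BusRdX]  L7: P0=I P1=I P2=M P3=I  mem[L7]=40
19. P0: load  L7  bus=[BusRd,Flush]  L7: P0=S P1=I P2=S P3=I  mem[L7]=77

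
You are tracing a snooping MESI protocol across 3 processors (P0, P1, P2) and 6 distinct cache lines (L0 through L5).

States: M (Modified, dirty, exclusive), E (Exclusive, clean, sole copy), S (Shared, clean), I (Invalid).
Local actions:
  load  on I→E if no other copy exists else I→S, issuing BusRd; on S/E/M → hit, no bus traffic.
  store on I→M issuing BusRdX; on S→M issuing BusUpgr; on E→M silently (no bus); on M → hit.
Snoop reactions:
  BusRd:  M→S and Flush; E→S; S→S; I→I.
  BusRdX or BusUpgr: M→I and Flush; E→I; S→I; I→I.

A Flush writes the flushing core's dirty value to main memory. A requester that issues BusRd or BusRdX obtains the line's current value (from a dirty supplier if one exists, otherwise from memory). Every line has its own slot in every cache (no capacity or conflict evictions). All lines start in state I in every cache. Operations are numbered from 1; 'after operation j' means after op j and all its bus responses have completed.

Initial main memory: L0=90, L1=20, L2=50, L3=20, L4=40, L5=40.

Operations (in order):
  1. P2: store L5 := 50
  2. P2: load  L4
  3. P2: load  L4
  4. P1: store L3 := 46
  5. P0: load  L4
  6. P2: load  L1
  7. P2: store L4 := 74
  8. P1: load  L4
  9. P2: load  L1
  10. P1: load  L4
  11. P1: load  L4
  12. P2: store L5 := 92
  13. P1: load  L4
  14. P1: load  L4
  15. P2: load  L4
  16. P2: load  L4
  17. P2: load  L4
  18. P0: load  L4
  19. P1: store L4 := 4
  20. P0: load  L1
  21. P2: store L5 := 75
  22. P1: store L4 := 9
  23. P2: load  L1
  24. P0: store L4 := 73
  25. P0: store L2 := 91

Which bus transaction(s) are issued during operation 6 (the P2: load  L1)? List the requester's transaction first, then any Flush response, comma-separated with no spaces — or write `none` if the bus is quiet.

bus = BusRd

  op1 P2: store L5 := 50 → I/I/M on L5; bus BusRdX; mem=40
  op2 P2: load  L4 → I/I/E on L4; bus BusRd; mem=40
  op3 P2: load  L4 → I/I/E on L4; bus (none); mem=40
  op4 P1: store L3 := 46 → I/M/I on L3; bus BusRdX; mem=20
  op5 P0: load  L4 → S/I/S on L4; bus BusRd; mem=40
  op6 P2: load  L1 → I/I/E on L1; bus BusRd; mem=20
  op7 P2: store L4 := 74 → I/I/M on L4; bus BusUpgr; mem=40
  op8 P1: load  L4 → I/S/S on L4; bus BusRd Flush; mem=74
  op9 P2: load  L1 → I/I/E on L1; bus (none); mem=20
  op10 P1: load  L4 → I/S/S on L4; bus (none); mem=74
  op11 P1: load  L4 → I/S/S on L4; bus (none); mem=74
  op12 P2: store L5 := 92 → I/I/M on L5; bus (none); mem=40
  op13 P1: load  L4 → I/S/S on L4; bus (none); mem=74
  op14 P1: load  L4 → I/S/S on L4; bus (none); mem=74
  op15 P2: load  L4 → I/S/S on L4; bus (none); mem=74
  op16 P2: load  L4 → I/S/S on L4; bus (none); mem=74
  op17 P2: load  L4 → I/S/S on L4; bus (none); mem=74
  op18 P0: load  L4 → S/S/S on L4; bus BusRd; mem=74
  op19 P1: store L4 := 4 → I/M/I on L4; bus BusUpgr; mem=74
  op20 P0: load  L1 → S/I/S on L1; bus BusRd; mem=20
  op21 P2: store L5 := 75 → I/I/M on L5; bus (none); mem=40
  op22 P1: store L4 := 9 → I/M/I on L4; bus (none); mem=74
  op23 P2: load  L1 → S/I/S on L1; bus (none); mem=20
  op24 P0: store L4 := 73 → M/I/I on L4; bus BusRdX Flush; mem=9
  op25 P0: store L2 := 91 → M/I/I on L2; bus BusRdX; mem=50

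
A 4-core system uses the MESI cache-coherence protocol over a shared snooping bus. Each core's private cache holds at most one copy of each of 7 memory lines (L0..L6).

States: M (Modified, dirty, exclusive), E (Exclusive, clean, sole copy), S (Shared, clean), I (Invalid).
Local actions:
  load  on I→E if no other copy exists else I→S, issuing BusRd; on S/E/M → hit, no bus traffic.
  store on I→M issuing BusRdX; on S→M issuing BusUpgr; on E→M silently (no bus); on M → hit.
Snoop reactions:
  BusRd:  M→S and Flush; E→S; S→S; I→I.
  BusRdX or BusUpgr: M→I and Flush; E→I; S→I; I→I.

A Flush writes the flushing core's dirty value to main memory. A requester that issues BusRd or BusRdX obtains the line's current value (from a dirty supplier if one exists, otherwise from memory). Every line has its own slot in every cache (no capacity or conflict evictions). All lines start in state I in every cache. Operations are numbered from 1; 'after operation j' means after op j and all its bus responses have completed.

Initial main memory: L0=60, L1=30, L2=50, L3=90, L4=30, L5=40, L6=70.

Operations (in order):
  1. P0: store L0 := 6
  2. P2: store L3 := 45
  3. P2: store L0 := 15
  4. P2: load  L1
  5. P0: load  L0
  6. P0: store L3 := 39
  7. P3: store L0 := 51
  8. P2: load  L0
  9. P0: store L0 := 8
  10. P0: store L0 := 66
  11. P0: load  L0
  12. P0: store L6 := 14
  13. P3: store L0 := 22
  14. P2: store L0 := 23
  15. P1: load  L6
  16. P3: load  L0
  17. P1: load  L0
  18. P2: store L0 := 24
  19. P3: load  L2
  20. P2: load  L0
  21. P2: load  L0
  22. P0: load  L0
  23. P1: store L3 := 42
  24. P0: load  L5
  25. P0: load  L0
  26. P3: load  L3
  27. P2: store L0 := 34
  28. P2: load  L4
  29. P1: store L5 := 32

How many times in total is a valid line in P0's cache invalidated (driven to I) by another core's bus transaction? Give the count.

invalidations = 6

step 1: P0: store L0 := 6  ⟶  MIII  (L0)  txn=BusRdX  M[L0]=60
step 2: P2: store L3 := 45  ⟶  IIMI  (L3)  txn=BusRdX  M[L3]=90
step 3: P2: store L0 := 15  ⟶  IIMI  (L0)  txn=BusRdX+Flush  M[L0]=6
step 4: P2: load  L1  ⟶  IIEI  (L1)  txn=BusRd  M[L1]=30
step 5: P0: load  L0  ⟶  SISI  (L0)  txn=BusRd+Flush  M[L0]=15
step 6: P0: store L3 := 39  ⟶  MIII  (L3)  txn=BusRdX+Flush  M[L3]=45
step 7: P3: store L0 := 51  ⟶  IIIM  (L0)  txn=BusRdX  M[L0]=15
step 8: P2: load  L0  ⟶  IISS  (L0)  txn=BusRd+Flush  M[L0]=51
step 9: P0: store L0 := 8  ⟶  MIII  (L0)  txn=BusRdX  M[L0]=51
step 10: P0: store L0 := 66  ⟶  MIII  (L0)  txn=∅  M[L0]=51
step 11: P0: load  L0  ⟶  MIII  (L0)  txn=∅  M[L0]=51
step 12: P0: store L6 := 14  ⟶  MIII  (L6)  txn=BusRdX  M[L6]=70
step 13: P3: store L0 := 22  ⟶  IIIM  (L0)  txn=BusRdX+Flush  M[L0]=66
step 14: P2: store L0 := 23  ⟶  IIMI  (L0)  txn=BusRdX+Flush  M[L0]=22
step 15: P1: load  L6  ⟶  SSII  (L6)  txn=BusRd+Flush  M[L6]=14
step 16: P3: load  L0  ⟶  IISS  (L0)  txn=BusRd+Flush  M[L0]=23
step 17: P1: load  L0  ⟶  ISSS  (L0)  txn=BusRd  M[L0]=23
step 18: P2: store L0 := 24  ⟶  IIMI  (L0)  txn=BusUpgr  M[L0]=23
step 19: P3: load  L2  ⟶  IIIE  (L2)  txn=BusRd  M[L2]=50
step 20: P2: load  L0  ⟶  IIMI  (L0)  txn=∅  M[L0]=23
step 21: P2: load  L0  ⟶  IIMI  (L0)  txn=∅  M[L0]=23
step 22: P0: load  L0  ⟶  SISI  (L0)  txn=BusRd+Flush  M[L0]=24
step 23: P1: store L3 := 42  ⟶  IMII  (L3)  txn=BusRdX+Flush  M[L3]=39
step 24: P0: load  L5  ⟶  EIII  (L5)  txn=BusRd  M[L5]=40
step 25: P0: load  L0  ⟶  SISI  (L0)  txn=∅  M[L0]=24
step 26: P3: load  L3  ⟶  ISIS  (L3)  txn=BusRd+Flush  M[L3]=42
step 27: P2: store L0 := 34  ⟶  IIMI  (L0)  txn=BusUpgr  M[L0]=24
step 28: P2: load  L4  ⟶  IIEI  (L4)  txn=BusRd  M[L4]=30
step 29: P1: store L5 := 32  ⟶  IMII  (L5)  txn=BusRdX  M[L5]=40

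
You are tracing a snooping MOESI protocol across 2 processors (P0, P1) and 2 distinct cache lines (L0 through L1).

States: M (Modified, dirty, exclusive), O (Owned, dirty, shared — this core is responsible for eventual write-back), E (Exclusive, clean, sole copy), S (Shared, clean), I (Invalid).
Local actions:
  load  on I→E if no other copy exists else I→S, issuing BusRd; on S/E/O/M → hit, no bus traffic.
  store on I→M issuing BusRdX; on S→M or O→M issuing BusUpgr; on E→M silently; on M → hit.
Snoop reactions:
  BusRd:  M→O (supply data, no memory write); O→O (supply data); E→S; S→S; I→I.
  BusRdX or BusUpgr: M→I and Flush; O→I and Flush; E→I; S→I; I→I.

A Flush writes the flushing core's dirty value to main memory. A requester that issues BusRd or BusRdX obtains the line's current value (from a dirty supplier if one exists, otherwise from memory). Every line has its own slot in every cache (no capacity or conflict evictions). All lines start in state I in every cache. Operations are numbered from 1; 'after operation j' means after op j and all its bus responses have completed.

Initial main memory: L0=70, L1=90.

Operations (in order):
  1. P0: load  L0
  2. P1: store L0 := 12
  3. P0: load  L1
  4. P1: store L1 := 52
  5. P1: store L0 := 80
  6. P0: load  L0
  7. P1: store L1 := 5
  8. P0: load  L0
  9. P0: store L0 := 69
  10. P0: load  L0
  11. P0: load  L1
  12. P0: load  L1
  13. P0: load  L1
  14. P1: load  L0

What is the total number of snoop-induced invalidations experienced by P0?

  op1 P0: load  L0 → E/I on L0; bus BusRd; mem=70
  op2 P1: store L0 := 12 → I/M on L0; bus BusRdX; mem=70
  op3 P0: load  L1 → E/I on L1; bus BusRd; mem=90
  op4 P1: store L1 := 52 → I/M on L1; bus BusRdX; mem=90
  op5 P1: store L0 := 80 → I/M on L0; bus (none); mem=70
  op6 P0: load  L0 → S/O on L0; bus BusRd; mem=70
  op7 P1: store L1 := 5 → I/M on L1; bus (none); mem=90
  op8 P0: load  L0 → S/O on L0; bus (none); mem=70
  op9 P0: store L0 := 69 → M/I on L0; bus BusUpgr Flush; mem=80
  op10 P0: load  L0 → M/I on L0; bus (none); mem=80
  op11 P0: load  L1 → S/O on L1; bus BusRd; mem=90
  op12 P0: load  L1 → S/O on L1; bus (none); mem=90
  op13 P0: load  L1 → S/O on L1; bus (none); mem=90
  op14 P1: load  L0 → O/S on L0; bus BusRd; mem=80

invalidations = 2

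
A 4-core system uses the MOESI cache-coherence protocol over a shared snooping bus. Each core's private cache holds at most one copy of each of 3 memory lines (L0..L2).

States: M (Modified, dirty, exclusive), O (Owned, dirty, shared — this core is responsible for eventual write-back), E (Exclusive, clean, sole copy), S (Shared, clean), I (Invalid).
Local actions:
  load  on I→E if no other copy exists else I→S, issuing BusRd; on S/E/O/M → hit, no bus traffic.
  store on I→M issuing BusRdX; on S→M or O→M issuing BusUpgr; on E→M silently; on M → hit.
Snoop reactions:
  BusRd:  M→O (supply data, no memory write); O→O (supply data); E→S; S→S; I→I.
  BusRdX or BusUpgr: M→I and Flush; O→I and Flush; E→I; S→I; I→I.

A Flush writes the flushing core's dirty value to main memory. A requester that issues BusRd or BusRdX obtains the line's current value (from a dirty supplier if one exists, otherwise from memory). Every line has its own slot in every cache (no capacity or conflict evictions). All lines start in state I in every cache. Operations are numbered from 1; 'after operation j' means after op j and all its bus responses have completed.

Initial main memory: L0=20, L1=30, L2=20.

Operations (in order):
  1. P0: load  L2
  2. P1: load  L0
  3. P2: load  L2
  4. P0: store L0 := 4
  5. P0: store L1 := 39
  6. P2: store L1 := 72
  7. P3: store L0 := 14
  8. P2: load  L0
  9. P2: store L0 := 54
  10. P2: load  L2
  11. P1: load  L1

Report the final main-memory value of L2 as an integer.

memory[L2] = 20

1. P0: load  L2  bus=[BusRd]  L2: P0=E P1=I P2=I P3=I  mem[L2]=20
2. P1: load  L0  bus=[BusRd]  L0: P0=I P1=E P2=I P3=I  mem[L0]=20
3. P2: load  L2  bus=[BusRd]  L2: P0=S P1=I P2=S P3=I  mem[L2]=20
4. P0: store L0 := 4  bus=[BusRdX]  L0: P0=M P1=I P2=I P3=I  mem[L0]=20
5. P0: store L1 := 39  bus=[BusRdX]  L1: P0=M P1=I P2=I P3=I  mem[L1]=30
6. P2: store L1 := 72  bus=[BusRdX,Flush]  L1: P0=I P1=I P2=M P3=I  mem[L1]=39
7. P3: store L0 := 14  bus=[BusRdX,Flush]  L0: P0=I P1=I P2=I P3=M  mem[L0]=4
8. P2: load  L0  bus=[BusRd]  L0: P0=I P1=I P2=S P3=O  mem[L0]=4
9. P2: store L0 := 54  bus=[BusUpgr,Flush]  L0: P0=I P1=I P2=M P3=I  mem[L0]=14
10. P2: load  L2  bus=[-]  L2: P0=S P1=I P2=S P3=I  mem[L2]=20
11. P1: load  L1  bus=[BusRd]  L1: P0=I P1=S P2=O P3=I  mem[L1]=39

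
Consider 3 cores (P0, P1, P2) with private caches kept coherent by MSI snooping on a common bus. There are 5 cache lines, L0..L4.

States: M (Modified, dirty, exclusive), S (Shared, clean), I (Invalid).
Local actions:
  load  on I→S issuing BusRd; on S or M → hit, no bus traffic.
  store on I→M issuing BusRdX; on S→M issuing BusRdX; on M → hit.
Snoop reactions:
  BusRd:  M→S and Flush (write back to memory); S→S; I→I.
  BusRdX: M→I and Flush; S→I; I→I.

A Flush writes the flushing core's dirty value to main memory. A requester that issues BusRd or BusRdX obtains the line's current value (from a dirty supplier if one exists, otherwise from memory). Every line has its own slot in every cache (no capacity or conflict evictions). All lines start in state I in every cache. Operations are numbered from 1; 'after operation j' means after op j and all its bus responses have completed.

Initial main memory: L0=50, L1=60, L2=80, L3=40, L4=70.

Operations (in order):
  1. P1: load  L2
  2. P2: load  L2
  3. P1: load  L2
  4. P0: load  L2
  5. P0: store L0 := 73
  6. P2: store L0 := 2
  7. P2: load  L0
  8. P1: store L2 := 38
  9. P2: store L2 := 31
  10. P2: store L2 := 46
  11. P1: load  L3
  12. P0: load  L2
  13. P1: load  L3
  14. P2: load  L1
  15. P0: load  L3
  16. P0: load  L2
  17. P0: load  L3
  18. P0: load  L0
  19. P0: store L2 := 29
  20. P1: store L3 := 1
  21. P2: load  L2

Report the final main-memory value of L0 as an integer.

[1] P1: load  L2 | P0:I, P1:S(80), P2:I | bus: BusRd
[2] P2: load  L2 | P0:I, P1:S(80), P2:S(80) | bus: BusRd
[3] P1: load  L2 | P0:I, P1:S(80), P2:S(80) | bus: none
[4] P0: load  L2 | P0:S(80), P1:S(80), P2:S(80) | bus: BusRd
[5] P0: store L0 := 73 | P0:M(73), P1:I, P2:I | bus: BusRdX
[6] P2: store L0 := 2 | P0:I, P1:I, P2:M(2) | bus: BusRdX,Flush
[7] P2: load  L0 | P0:I, P1:I, P2:M(2) | bus: none
[8] P1: store L2 := 38 | P0:I, P1:M(38), P2:I | bus: BusRdX
[9] P2: store L2 := 31 | P0:I, P1:I, P2:M(31) | bus: BusRdX,Flush
[10] P2: store L2 := 46 | P0:I, P1:I, P2:M(46) | bus: none
[11] P1: load  L3 | P0:I, P1:S(40), P2:I | bus: BusRd
[12] P0: load  L2 | P0:S(46), P1:I, P2:S(46) | bus: BusRd,Flush
[13] P1: load  L3 | P0:I, P1:S(40), P2:I | bus: none
[14] P2: load  L1 | P0:I, P1:I, P2:S(60) | bus: BusRd
[15] P0: load  L3 | P0:S(40), P1:S(40), P2:I | bus: BusRd
[16] P0: load  L2 | P0:S(46), P1:I, P2:S(46) | bus: none
[17] P0: load  L3 | P0:S(40), P1:S(40), P2:I | bus: none
[18] P0: load  L0 | P0:S(2), P1:I, P2:S(2) | bus: BusRd,Flush
[19] P0: store L2 := 29 | P0:M(29), P1:I, P2:I | bus: BusRdX
[20] P1: store L3 := 1 | P0:I, P1:M(1), P2:I | bus: BusRdX
[21] P2: load  L2 | P0:S(29), P1:I, P2:S(29) | bus: BusRd,Flush

memory[L0] = 2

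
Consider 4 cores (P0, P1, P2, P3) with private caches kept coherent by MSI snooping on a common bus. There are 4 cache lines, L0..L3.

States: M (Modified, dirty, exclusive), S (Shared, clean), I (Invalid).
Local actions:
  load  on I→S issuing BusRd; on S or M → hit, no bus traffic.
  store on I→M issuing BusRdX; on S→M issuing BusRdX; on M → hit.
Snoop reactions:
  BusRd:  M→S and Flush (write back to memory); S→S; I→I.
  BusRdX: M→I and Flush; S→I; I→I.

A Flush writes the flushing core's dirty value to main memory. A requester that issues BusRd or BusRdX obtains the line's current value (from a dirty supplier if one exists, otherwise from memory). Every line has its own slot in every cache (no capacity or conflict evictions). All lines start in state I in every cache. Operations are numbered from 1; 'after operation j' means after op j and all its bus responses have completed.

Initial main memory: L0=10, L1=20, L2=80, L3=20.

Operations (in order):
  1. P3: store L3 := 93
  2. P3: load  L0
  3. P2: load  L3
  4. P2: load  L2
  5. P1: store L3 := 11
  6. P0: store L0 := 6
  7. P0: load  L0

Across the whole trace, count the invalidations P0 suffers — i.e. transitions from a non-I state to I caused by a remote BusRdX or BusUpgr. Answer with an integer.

invalidations = 0

[1] P3: store L3 := 93 | P0:I, P1:I, P2:I, P3:M(93) | bus: BusRdX
[2] P3: load  L0 | P0:I, P1:I, P2:I, P3:S(10) | bus: BusRd
[3] P2: load  L3 | P0:I, P1:I, P2:S(93), P3:S(93) | bus: BusRd,Flush
[4] P2: load  L2 | P0:I, P1:I, P2:S(80), P3:I | bus: BusRd
[5] P1: store L3 := 11 | P0:I, P1:M(11), P2:I, P3:I | bus: BusRdX
[6] P0: store L0 := 6 | P0:M(6), P1:I, P2:I, P3:I | bus: BusRdX
[7] P0: load  L0 | P0:M(6), P1:I, P2:I, P3:I | bus: none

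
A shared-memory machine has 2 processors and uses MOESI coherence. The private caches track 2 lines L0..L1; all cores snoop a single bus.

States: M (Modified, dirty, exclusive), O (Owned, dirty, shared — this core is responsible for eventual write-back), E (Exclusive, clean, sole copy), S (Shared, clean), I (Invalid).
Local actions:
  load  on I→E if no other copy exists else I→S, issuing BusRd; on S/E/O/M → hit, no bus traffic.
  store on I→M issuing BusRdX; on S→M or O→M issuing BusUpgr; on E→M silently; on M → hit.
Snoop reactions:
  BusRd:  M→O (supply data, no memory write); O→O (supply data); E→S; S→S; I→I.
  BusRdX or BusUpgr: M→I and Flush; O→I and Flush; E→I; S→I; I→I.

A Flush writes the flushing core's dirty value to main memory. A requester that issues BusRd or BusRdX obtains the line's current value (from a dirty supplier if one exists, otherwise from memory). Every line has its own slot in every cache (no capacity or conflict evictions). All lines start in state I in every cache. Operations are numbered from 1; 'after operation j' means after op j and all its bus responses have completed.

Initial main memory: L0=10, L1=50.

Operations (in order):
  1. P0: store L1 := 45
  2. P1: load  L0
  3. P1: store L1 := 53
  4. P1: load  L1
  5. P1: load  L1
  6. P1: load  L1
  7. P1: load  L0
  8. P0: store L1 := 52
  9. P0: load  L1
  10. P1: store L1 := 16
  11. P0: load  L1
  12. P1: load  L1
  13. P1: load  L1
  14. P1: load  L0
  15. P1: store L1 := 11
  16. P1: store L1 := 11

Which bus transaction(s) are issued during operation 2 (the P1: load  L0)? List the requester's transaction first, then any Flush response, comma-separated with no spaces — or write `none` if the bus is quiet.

bus = BusRd

1. P0: store L1 := 45  bus=[BusRdX]  L1: P0=M P1=I  mem[L1]=50
2. P1: load  L0  bus=[BusRd]  L0: P0=I P1=E  mem[L0]=10
3. P1: store L1 := 53  bus=[BusRdX,Flush]  L1: P0=I P1=M  mem[L1]=45
4. P1: load  L1  bus=[-]  L1: P0=I P1=M  mem[L1]=45
5. P1: load  L1  bus=[-]  L1: P0=I P1=M  mem[L1]=45
6. P1: load  L1  bus=[-]  L1: P0=I P1=M  mem[L1]=45
7. P1: load  L0  bus=[-]  L0: P0=I P1=E  mem[L0]=10
8. P0: store L1 := 52  bus=[BusRdX,Flush]  L1: P0=M P1=I  mem[L1]=53
9. P0: load  L1  bus=[-]  L1: P0=M P1=I  mem[L1]=53
10. P1: store L1 := 16  bus=[BusRdX,Flush]  L1: P0=I P1=M  mem[L1]=52
11. P0: load  L1  bus=[BusRd]  L1: P0=S P1=O  mem[L1]=52
12. P1: load  L1  bus=[-]  L1: P0=S P1=O  mem[L1]=52
13. P1: load  L1  bus=[-]  L1: P0=S P1=O  mem[L1]=52
14. P1: load  L0  bus=[-]  L0: P0=I P1=E  mem[L0]=10
15. P1: store L1 := 11  bus=[BusUpgr]  L1: P0=I P1=M  mem[L1]=52
16. P1: store L1 := 11  bus=[-]  L1: P0=I P1=M  mem[L1]=52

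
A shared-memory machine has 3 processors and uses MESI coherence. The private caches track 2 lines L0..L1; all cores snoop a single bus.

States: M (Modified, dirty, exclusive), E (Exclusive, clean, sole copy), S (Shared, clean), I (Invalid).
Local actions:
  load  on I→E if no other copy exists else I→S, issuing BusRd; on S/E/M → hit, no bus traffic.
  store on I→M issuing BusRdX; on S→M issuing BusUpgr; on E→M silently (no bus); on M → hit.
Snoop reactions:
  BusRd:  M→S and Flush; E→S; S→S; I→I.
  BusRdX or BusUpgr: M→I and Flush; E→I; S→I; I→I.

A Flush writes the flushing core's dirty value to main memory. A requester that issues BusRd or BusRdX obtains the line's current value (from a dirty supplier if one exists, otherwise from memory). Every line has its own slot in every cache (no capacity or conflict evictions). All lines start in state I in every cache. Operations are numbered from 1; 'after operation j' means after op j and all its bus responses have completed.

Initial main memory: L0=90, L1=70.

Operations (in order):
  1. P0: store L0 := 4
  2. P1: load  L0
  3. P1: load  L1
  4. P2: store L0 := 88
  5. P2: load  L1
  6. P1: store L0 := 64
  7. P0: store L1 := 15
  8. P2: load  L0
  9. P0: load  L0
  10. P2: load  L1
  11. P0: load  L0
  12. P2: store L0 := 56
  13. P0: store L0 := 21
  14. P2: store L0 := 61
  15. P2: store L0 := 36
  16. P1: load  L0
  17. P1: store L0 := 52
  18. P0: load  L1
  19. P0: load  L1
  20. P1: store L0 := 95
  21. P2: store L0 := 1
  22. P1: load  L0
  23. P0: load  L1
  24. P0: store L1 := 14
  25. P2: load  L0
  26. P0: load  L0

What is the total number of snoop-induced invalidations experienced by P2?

  op1 P0: store L0 := 4 → M/I/I on L0; bus BusRdX; mem=90
  op2 P1: load  L0 → S/S/I on L0; bus BusRd Flush; mem=4
  op3 P1: load  L1 → I/E/I on L1; bus BusRd; mem=70
  op4 P2: store L0 := 88 → I/I/M on L0; bus BusRdX; mem=4
  op5 P2: load  L1 → I/S/S on L1; bus BusRd; mem=70
  op6 P1: store L0 := 64 → I/M/I on L0; bus BusRdX Flush; mem=88
  op7 P0: store L1 := 15 → M/I/I on L1; bus BusRdX; mem=70
  op8 P2: load  L0 → I/S/S on L0; bus BusRd Flush; mem=64
  op9 P0: load  L0 → S/S/S on L0; bus BusRd; mem=64
  op10 P2: load  L1 → S/I/S on L1; bus BusRd Flush; mem=15
  op11 P0: load  L0 → S/S/S on L0; bus (none); mem=64
  op12 P2: store L0 := 56 → I/I/M on L0; bus BusUpgr; mem=64
  op13 P0: store L0 := 21 → M/I/I on L0; bus BusRdX Flush; mem=56
  op14 P2: store L0 := 61 → I/I/M on L0; bus BusRdX Flush; mem=21
  op15 P2: store L0 := 36 → I/I/M on L0; bus (none); mem=21
  op16 P1: load  L0 → I/S/S on L0; bus BusRd Flush; mem=36
  op17 P1: store L0 := 52 → I/M/I on L0; bus BusUpgr; mem=36
  op18 P0: load  L1 → S/I/S on L1; bus (none); mem=15
  op19 P0: load  L1 → S/I/S on L1; bus (none); mem=15
  op20 P1: store L0 := 95 → I/M/I on L0; bus (none); mem=36
  op21 P2: store L0 := 1 → I/I/M on L0; bus BusRdX Flush; mem=95
  op22 P1: load  L0 → I/S/S on L0; bus BusRd Flush; mem=1
  op23 P0: load  L1 → S/I/S on L1; bus (none); mem=15
  op24 P0: store L1 := 14 → M/I/I on L1; bus BusUpgr; mem=15
  op25 P2: load  L0 → I/S/S on L0; bus (none); mem=1
  op26 P0: load  L0 → S/S/S on L0; bus BusRd; mem=1

invalidations = 5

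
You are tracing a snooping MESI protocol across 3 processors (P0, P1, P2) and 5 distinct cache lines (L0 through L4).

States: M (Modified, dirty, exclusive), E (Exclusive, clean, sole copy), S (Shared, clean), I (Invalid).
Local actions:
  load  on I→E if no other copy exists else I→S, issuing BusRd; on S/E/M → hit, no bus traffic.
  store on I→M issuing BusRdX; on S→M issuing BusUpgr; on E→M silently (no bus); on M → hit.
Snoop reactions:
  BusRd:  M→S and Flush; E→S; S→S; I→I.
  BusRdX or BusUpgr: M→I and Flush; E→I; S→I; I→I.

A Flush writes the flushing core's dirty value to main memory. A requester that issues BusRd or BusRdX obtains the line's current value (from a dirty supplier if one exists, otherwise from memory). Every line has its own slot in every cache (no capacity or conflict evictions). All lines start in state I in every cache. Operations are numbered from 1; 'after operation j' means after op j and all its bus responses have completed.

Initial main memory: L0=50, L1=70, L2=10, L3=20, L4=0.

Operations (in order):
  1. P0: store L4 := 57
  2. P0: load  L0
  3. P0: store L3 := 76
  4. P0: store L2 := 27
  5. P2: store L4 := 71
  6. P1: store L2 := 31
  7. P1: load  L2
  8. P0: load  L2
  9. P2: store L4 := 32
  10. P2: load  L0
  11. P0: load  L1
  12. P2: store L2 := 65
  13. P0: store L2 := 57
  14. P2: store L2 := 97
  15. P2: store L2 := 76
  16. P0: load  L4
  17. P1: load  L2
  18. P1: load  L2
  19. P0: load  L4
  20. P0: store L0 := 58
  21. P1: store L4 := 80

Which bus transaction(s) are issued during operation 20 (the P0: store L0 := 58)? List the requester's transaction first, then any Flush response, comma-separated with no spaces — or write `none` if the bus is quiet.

step 1: P0: store L4 := 57  ⟶  MII  (L4)  txn=BusRdX  M[L4]=0
step 2: P0: load  L0  ⟶  EII  (L0)  txn=BusRd  M[L0]=50
step 3: P0: store L3 := 76  ⟶  MII  (L3)  txn=BusRdX  M[L3]=20
step 4: P0: store L2 := 27  ⟶  MII  (L2)  txn=BusRdX  M[L2]=10
step 5: P2: store L4 := 71  ⟶  IIM  (L4)  txn=BusRdX+Flush  M[L4]=57
step 6: P1: store L2 := 31  ⟶  IMI  (L2)  txn=BusRdX+Flush  M[L2]=27
step 7: P1: load  L2  ⟶  IMI  (L2)  txn=∅  M[L2]=27
step 8: P0: load  L2  ⟶  SSI  (L2)  txn=BusRd+Flush  M[L2]=31
step 9: P2: store L4 := 32  ⟶  IIM  (L4)  txn=∅  M[L4]=57
step 10: P2: load  L0  ⟶  SIS  (L0)  txn=BusRd  M[L0]=50
step 11: P0: load  L1  ⟶  EII  (L1)  txn=BusRd  M[L1]=70
step 12: P2: store L2 := 65  ⟶  IIM  (L2)  txn=BusRdX  M[L2]=31
step 13: P0: store L2 := 57  ⟶  MII  (L2)  txn=BusRdX+Flush  M[L2]=65
step 14: P2: store L2 := 97  ⟶  IIM  (L2)  txn=BusRdX+Flush  M[L2]=57
step 15: P2: store L2 := 76  ⟶  IIM  (L2)  txn=∅  M[L2]=57
step 16: P0: load  L4  ⟶  SIS  (L4)  txn=BusRd+Flush  M[L4]=32
step 17: P1: load  L2  ⟶  ISS  (L2)  txn=BusRd+Flush  M[L2]=76
step 18: P1: load  L2  ⟶  ISS  (L2)  txn=∅  M[L2]=76
step 19: P0: load  L4  ⟶  SIS  (L4)  txn=∅  M[L4]=32
step 20: P0: store L0 := 58  ⟶  MII  (L0)  txn=BusUpgr  M[L0]=50
step 21: P1: store L4 := 80  ⟶  IMI  (L4)  txn=BusRdX  M[L4]=32

bus = BusUpgr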